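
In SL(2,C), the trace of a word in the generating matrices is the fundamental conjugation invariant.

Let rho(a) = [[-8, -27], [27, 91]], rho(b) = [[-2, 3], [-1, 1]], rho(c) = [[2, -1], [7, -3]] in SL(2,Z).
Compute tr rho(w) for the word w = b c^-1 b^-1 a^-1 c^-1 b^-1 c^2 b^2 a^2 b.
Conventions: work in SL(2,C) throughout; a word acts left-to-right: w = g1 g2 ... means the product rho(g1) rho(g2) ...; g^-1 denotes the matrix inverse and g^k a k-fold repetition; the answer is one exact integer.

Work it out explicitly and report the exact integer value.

3199842110

rho(b) = [[-2, 3], [-1, 1]]
... * rho(c^-1) = [[-3, 1], [-7, 2]]  ->  [[-15, 4], [-4, 1]]
... * rho(b^-1) = [[1, -3], [1, -2]]  ->  [[-11, 37], [-3, 10]]
... * rho(a^-1) = [[91, 27], [-27, -8]]  ->  [[-2000, -593], [-543, -161]]
... * rho(c^-1) = [[-3, 1], [-7, 2]]  ->  [[10151, -3186], [2756, -865]]
... * rho(b^-1) = [[1, -3], [1, -2]]  ->  [[6965, -24081], [1891, -6538]]
... * rho(c) = [[2, -1], [7, -3]]  ->  [[-154637, 65278], [-41984, 17723]]
... * rho(c) = [[2, -1], [7, -3]]  ->  [[147672, -41197], [40093, -11185]]
... * rho(b) = [[-2, 3], [-1, 1]]  ->  [[-254147, 401819], [-69001, 109094]]
... * rho(b) = [[-2, 3], [-1, 1]]  ->  [[106475, -360622], [28908, -97909]]
... * rho(a) = [[-8, -27], [27, 91]]  ->  [[-10588594, -35691427], [-2874807, -9690235]]
... * rho(a) = [[-8, -27], [27, 91]]  ->  [[-878959777, -2962027819], [-238637889, -804191596]]
... * rho(b) = [[-2, 3], [-1, 1]]  ->  [[4719947373, -5598907150], [1281467374, -1520105263]]
tr = 4719947373 + -1520105263 = 3199842110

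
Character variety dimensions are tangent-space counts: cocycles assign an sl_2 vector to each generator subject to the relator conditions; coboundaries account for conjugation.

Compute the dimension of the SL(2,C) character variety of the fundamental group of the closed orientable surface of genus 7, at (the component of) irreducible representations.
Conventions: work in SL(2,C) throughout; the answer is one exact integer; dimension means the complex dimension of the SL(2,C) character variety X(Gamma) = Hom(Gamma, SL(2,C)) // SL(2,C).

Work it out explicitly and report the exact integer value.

36

pi_1 of the closed genus-7 surface has 14 generators bound by the single product-of-commutators relator.
Before the relator condition, cocycle space has dim 3*14 = 42.
d_2 is surjective at irreducible rho (its cokernel H^2 is dual to H^0 = 0), so dim Z^1 = 42 - 3 = 39.
Coboundaries contribute dim B^1 = 3 (injective at irreducible rho).
dim X = dim H^1 = 39 - 3 = 36.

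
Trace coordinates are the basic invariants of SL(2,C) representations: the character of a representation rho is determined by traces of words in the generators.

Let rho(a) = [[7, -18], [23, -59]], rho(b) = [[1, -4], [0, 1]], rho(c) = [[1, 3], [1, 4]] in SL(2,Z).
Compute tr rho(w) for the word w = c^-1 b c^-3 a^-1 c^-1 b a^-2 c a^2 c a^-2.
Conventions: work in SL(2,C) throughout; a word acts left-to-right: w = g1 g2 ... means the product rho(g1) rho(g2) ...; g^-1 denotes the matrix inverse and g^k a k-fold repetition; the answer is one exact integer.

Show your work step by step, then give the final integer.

rho(c^-1) = [[4, -3], [-1, 1]]
... * rho(b) = [[1, -4], [0, 1]]  ->  [[4, -19], [-1, 5]]
... * rho(c^-1) = [[4, -3], [-1, 1]]  ->  [[35, -31], [-9, 8]]
... * rho(c^-1) = [[4, -3], [-1, 1]]  ->  [[171, -136], [-44, 35]]
... * rho(c^-1) = [[4, -3], [-1, 1]]  ->  [[820, -649], [-211, 167]]
... * rho(a^-1) = [[-59, 18], [-23, 7]]  ->  [[-33453, 10217], [8608, -2629]]
... * rho(c^-1) = [[4, -3], [-1, 1]]  ->  [[-144029, 110576], [37061, -28453]]
... * rho(b) = [[1, -4], [0, 1]]  ->  [[-144029, 686692], [37061, -176697]]
... * rho(a^-1) = [[-59, 18], [-23, 7]]  ->  [[-7296205, 2214322], [1877432, -569781]]
... * rho(a^-1) = [[-59, 18], [-23, 7]]  ->  [[379546689, -115831436], [-97663525, 29805309]]
... * rho(c) = [[1, 3], [1, 4]]  ->  [[263715253, 675314323], [-67858216, -173769339]]
... * rho(a) = [[7, -18], [23, -59]]  ->  [[17378236200, -44590419611], [-4471702309, 11473838889]]
... * rho(a) = [[7, -18], [23, -59]]  ->  [[-903931997653, 2318026505449], [232596378284, -596465852889]]
... * rho(c) = [[1, 3], [1, 4]]  ->  [[1414094507796, 6560310028837], [-363869474605, -1688074276704]]
... * rho(a^-1) = [[-59, 18], [-23, 7]]  ->  [[-234318706623215, 71375871342187], [60294007365887, -18366170479818]]
... * rho(a^-1) = [[-59, 18], [-23, 7]]  ->  [[12183158649899384, -3718105619822561], [-3134924513551519, 956728939227240]]
tr = 12183158649899384 + 956728939227240 = 13139887589126624

13139887589126624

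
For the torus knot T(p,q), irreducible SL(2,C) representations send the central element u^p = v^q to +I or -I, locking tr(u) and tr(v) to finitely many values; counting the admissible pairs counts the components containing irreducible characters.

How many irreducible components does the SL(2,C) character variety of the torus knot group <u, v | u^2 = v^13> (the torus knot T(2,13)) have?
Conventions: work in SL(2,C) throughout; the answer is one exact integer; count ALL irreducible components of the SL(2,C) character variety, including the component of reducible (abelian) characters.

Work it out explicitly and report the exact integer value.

In the torus knot group T(2,13), u^2 = v^13 is central, so an irreducible representation sends it to +I or -I (Schur).
On an irreducible component, tr(u) is locked at 2*cos(pi*alpha/2) for some alpha in 1..1, and tr(v) at 2*cos(pi*beta/13) for some beta in 1..12.
The two central values (-1)^alpha I and (-1)^beta I must be the same matrix, so alpha and beta share a parity.
Counting: 1 odd alphas x 6 odd betas + 0 even alphas x 6 even betas = 6 + 0 = 6.
Total: 6 irreducible-character components + 1 reducible (abelian) component = 7.

7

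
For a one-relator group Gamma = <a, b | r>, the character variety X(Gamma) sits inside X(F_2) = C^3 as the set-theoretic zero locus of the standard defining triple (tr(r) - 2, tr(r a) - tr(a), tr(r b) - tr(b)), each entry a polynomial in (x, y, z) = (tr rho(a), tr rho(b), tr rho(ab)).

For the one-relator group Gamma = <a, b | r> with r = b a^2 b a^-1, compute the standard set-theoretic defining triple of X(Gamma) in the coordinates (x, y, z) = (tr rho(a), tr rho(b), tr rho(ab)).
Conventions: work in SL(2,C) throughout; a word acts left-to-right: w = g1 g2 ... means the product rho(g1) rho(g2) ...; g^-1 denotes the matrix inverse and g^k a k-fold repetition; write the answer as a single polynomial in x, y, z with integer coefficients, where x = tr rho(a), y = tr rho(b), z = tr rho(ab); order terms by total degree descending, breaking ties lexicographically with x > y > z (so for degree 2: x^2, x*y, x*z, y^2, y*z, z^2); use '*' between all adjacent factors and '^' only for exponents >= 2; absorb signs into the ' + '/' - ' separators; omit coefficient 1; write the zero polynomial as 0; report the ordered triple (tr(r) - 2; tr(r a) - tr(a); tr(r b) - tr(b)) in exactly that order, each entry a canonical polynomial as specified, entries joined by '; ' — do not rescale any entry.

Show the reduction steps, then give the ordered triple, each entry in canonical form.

trace(b^2 a) = trace(b) trace(a b) - trace(a) = y*z - x
and trace(b^2) = trace(b) trace(b) - trace(1) = y^2 - 2
trace(b a^2 b) = trace(a) trace(b^2 a) - trace(b^2) = x*y*z - x^2 - y^2 + 2
and trace(b a b a) = trace(b a) trace(b a) - trace(1) = z^2 - 2
trace(b a^2 b a) = trace(a) trace(b a b a) - trace(b a b) = x*z^2 - y*z - x
trace(b a^2 b a^-1) = trace(b a^2 b) trace(a) - trace(b a^2 b a) = x^2*y*z - x^3 - x*y^2 - x*z^2 + y*z + 3*x
trace(b^3 a) = trace(b) trace(b a b) - trace(b a)   [square of b] = y^2*z - x*y - z
and trace(b^3) = trace(b) trace(b^2) - trace(b)   [square of b] = y^3 - 3*y
trace(b^2 a^2 b) = trace(a) trace(b^3 a) - trace(b^3)   [square of a] = x*y^2*z - x^2*y - y^3 - x*z + 3*y
trace(a b a) = trace(a) trace(b a) - trace(b)   [square of a] = x*z - y
trace(b a b^2 a) = trace(b) trace(a b a b) - trace(a b a)   [square of b] = y*z^2 - x*z - y
next, trace(b^2 a^2 b a) = trace(a) trace(b a b^2 a) - trace(b a b^2)   [square of a] = x*y*z^2 - x^2*z - y^2*z + z
and trace(b a^2 b a^-1 b) = trace(b^2 a^2 b) trace(a) - trace(b^2 a^2 b a)   [inverse elimination on a] = x^2*y^2*z - x^3*y - x*y^3 - x*y*z^2 + y^2*z + 3*x*y - z
assemble the triple (trace(r) - 2; trace(r a) - x; trace(r b) - y)

x^2*y*z - x^3 - x*y^2 - x*z^2 + y*z + 3*x - 2; x*y*z - x^2 - y^2 - x + 2; x^2*y^2*z - x^3*y - x*y^3 - x*y*z^2 + y^2*z + 3*x*y - y - z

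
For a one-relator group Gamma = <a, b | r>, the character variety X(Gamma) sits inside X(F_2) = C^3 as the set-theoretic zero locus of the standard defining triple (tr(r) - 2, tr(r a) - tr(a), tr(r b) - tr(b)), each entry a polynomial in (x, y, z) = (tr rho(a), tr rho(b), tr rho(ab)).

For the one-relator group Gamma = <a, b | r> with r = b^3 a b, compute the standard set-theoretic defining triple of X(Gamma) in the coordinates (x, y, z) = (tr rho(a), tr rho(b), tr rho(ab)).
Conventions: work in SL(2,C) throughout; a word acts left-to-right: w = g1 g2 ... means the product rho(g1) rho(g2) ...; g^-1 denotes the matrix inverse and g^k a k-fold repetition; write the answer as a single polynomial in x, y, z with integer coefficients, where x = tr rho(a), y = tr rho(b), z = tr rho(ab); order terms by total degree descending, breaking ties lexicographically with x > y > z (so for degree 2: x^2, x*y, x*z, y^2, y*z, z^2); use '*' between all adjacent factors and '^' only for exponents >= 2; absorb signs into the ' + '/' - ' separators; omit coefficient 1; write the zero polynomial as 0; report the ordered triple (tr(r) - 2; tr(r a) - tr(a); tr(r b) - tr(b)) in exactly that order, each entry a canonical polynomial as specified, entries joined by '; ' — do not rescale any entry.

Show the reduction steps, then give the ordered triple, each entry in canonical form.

y^3*z - x*y^2 - 2*y*z + x - 2; y^2*z^2 - x*y*z - y^2 - z^2 - x + 2; y^4*z - x*y^3 - 3*y^2*z + 2*x*y - y + z

tr(b a b) = tr(b)*tr(a b) - tr(a)   [square of b] = y*z - x
tr(a b^3) = tr(b)*tr(b a b) - tr(b a)   [square of b] = y^2*z - x*y - z
tr(b^3 a b) = tr(b)*tr(a b^3) - tr(a b^2)   [square of b] = y^3*z - x*y^2 - 2*y*z + x
tr(a b a b) = tr(a b)*tr(a b) - tr(1)   [split at a repeated a] = z^2 - 2
tr(a b a) = tr(a)*tr(b a) - tr(b)   [square of a] = x*z - y
tr(b a b a b) = tr(b)*tr(a b a b) - tr(a b a)   [square of b] = y*z^2 - x*z - y
tr(b^3 a b a) = tr(b)*tr(b a b a b) - tr(b a b a)   [square of b] = y^2*z^2 - x*y*z - y^2 - z^2 + 2
tr(b^3 a b^2) = tr(b)*tr(b^3 a b) - tr(b^3 a)  (reduce the b square) = y^4*z - x*y^3 - 3*y^2*z + 2*x*y + z
assemble the triple (tr(r) - 2; tr(r a) - x; tr(r b) - y)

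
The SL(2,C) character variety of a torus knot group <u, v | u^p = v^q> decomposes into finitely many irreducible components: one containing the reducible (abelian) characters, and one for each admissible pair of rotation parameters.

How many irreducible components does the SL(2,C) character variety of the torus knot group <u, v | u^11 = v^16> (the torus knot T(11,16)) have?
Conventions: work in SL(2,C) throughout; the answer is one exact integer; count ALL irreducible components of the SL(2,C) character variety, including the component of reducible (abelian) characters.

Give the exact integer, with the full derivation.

76

Gamma = < u, v | u^11 = v^16 > (torus knot T(11,16)); the central element u^11 = v^16 acts as +I or -I in any irreducible SL(2,C) representation.
This locks tr(u) to 2*cos(pi*alpha/11), alpha in 1..10, and tr(v) to 2*cos(pi*beta/16), beta in 1..15, on each component of irreducible characters.
The two central values (-1)^alpha I and (-1)^beta I must be the same matrix, so alpha and beta share a parity.
Enumerate parity-matched pairs: 5*8 odd-odd plus 5*7 even-even gives 75.
Total: 75 irreducible-character components + 1 reducible (abelian) component = 76.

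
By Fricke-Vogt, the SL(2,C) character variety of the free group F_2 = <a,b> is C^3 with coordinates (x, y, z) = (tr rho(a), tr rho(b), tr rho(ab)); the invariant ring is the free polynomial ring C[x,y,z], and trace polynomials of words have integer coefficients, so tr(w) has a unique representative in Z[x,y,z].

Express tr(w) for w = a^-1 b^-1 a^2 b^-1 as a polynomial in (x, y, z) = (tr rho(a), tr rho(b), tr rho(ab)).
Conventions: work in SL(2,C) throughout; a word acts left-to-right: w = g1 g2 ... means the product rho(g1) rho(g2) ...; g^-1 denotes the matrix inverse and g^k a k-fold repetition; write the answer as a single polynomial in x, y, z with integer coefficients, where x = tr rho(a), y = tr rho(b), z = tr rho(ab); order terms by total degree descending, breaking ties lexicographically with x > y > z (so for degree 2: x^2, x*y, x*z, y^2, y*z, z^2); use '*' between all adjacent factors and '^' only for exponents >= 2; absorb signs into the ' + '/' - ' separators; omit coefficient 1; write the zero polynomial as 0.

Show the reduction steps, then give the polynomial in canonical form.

x^2*y*z - x^3 - x*z^2 - y*z + 3*x

tr(a^2) = tr(a) tr(a) - tr(1) = x^2 - 2
tr(a^2 b) = tr(a) tr(b a) - tr(b) = x*z - y
tr(a^2 b^-1) = tr(a^2) tr(b) - tr(a^2 b) = x^2*y - x*z - y
tr(b^-1 a^2 b^-1) = tr(a^2 b^-1) tr(b) - tr(a^2) = x^2*y^2 - x*y*z - x^2 - y^2 + 2
tr(a^3) = tr(a) tr(a^2) - tr(a) = x^3 - 3*x
tr(a^3 b) = tr(a) tr(a b a) - tr(a b) = x^2*z - x*y - z
tr(a b^-1 a^2) = tr(a^3) tr(b) - tr(a^3 b) = x^3*y - x^2*z - 2*x*y + z
tr(b a b a) = tr(b a) tr(b a) - tr(1)   [split at repeated b] = z^2 - 2
tr(b a b) = tr(b) tr(a b) - tr(a) = y*z - x
tr(a^2 b a b) = tr(a) tr(b a b a) - tr(b a b) = x*z^2 - y*z - x
tr(a b^-1 a^2 b) = tr(a^2 b a) tr(b) - tr(a^2 b a b) = x^2*y*z - x*y^2 - x*z^2 + x
tr(b^-1 a^2 b^-1 a) = tr(a b^-1 a^2) tr(b) - tr(a b^-1 a^2 b) = x^3*y^2 - 2*x^2*y*z - x*y^2 + x*z^2 + y*z - x
tr(a^-1 b^-1 a^2 b^-1) = tr(b^-1 a^2 b^-1) tr(a) - tr(b^-1 a^2 b^-1 a) = x^2*y*z - x^3 - x*z^2 - y*z + 3*x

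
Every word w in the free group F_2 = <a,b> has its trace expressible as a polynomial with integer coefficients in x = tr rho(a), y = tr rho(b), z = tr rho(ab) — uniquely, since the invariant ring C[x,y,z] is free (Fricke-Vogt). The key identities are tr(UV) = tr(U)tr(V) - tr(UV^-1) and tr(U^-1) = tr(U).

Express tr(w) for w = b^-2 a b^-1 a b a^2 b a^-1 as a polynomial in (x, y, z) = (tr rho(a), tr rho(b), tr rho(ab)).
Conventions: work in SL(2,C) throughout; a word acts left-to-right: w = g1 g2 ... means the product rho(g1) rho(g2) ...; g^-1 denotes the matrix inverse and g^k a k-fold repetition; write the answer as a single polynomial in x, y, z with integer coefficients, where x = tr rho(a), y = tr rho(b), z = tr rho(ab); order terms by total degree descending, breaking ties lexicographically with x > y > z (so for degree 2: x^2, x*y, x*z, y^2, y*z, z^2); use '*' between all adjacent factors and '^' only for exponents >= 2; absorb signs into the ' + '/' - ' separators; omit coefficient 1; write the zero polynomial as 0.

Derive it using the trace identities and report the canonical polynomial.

-x^3*y^3*z^2 + x^4*y^2*z + 2*x^2*y^4*z + 2*x^2*y^2*z^3 - x^3*y^3 - x^3*y*z^2 - x*y^5 - 3*x*y^3*z^2 - x*y*z^4 - 3*x^2*y^2*z + y^4*z + y^2*z^3 + x^3*y + 4*x*y^3 + 4*x*y*z^2 - x^2*z - 4*y^2*z - 2*x*y + z

trace(b a b a) = trace(b a) * trace(b a) - trace(1)   [split at a repeated b] = z^2 - 2
and trace(b a b) = trace(b) * trace(a b) - trace(a)   [square of b] = y*z - x
trace(a b a^2 b) = trace(a) * trace(b a b a) - trace(b a b)   [square of a] = x*z^2 - y*z - x
and trace(b a^2) = trace(a) * trace(b a) - trace(b)   [square of a] = x*z - y
trace(a b a^2) = trace(a) * trace(b a^2) - trace(b a)   [square of a] = x^2*z - x*y - z
trace(b a^2 b^2 a) = trace(b) * trace(a b a^2 b) - trace(a b a^2)   [square of b] = x*y*z^2 - x^2*z - y^2*z + z
and trace(b^3 a) = trace(b) * trace(b a b) - trace(b a)   [square of b] = y^2*z - x*y - z
trace(b^2) = trace(b) * trace(b) - trace(1)   [square of b] = y^2 - 2
trace(b^3) = trace(b) * trace(b^2) - trace(b)   [square of b] = y^3 - 3*y
trace(b a^2 b^2) = trace(a) * trace(b^3 a) - trace(b^3)   [square of a] = x*y^2*z - x^2*y - y^3 - x*z + 3*y
trace(b a^2 b a^2 b) = trace(a) * trace(b a^2 b^2 a) - trace(b a^2 b^2)   [square of a] = x^2*y*z^2 - x^3*z - 2*x*y^2*z + x^2*y + y^3 + 2*x*z - 3*y
and trace(b a b a b a) = trace(b a) * trace(b a b a) - trace(b^-1 a^-1)   [split at a repeated b] = z^3 - 3*z
and trace(b a b a b) = trace(b) * trace(a b a b) - trace(a b a)   [square of b] = y*z^2 - x*z - y
and trace(b a b a^2 b a) = trace(a) * trace(b a b a b a) - trace(b a b a b)   [square of a] = x*z^3 - y*z^2 - 2*x*z + y
and trace(b a^2 b a^2 b a) = trace(a) * trace(b a b a^2 b a) - trace(b a b a^2 b)   [square of a] = x^2*z^3 - 2*x*y*z^2 - x^2*z + y^2*z + x*y - z
next, trace(a^2 b a^2 b a^-1 b) = trace(b a^2 b a^2 b) * trace(a) - trace(b a^2 b a^2 b a)   [inverse elimination on a] = x^3*y*z^2 - x^4*z - 2*x^2*y^2*z - x^2*z^3 + x^3*y + x*y^3 + 2*x*y*z^2 + 3*x^2*z - y^2*z - 4*x*y + z
and trace(a b a^2 b a^-1 b^-1 a) = trace(a^2 b a^2 b a^-1) * trace(b) - trace(a^2 b a^2 b a^-1 b)   [inverse elimination on b] = -x^3*y*z^2 + x^4*z + 2*x^2*y^2*z + x^2*z^3 - x^3*y - x*y^3 - x*y*z^2 - 3*x^2*z + 3*x*y - z
trace(b^2 a b a b a) = trace(b) * trace(a b a b a b) - trace(a b a b a)   [square of b] = y*z^3 - x*z^2 - 2*y*z + x
and trace(b^2 a b a b) = trace(b) * trace(b a b a b) - trace(b a b a)   [square of b] = y^2*z^2 - x*y*z - y^2 - z^2 + 2
trace(b a b a b a^2 b) = trace(a) * trace(b^2 a b a b a) - trace(b^2 a b a b)   [square of a] = x*y*z^3 - x^2*z^2 - y^2*z^2 - x*y*z + x^2 + y^2 + z^2 - 2
trace(b a b a b a b a) = trace(a b) * trace(a b a b a b) - trace(a^-1 b^-1 a^-1 b^-1)   [split at a repeated a] = z^4 - 4*z^2 + 2
trace(b a b a b a^2 b a) = trace(a) * trace(b a b a b a b a) - trace(b a b a b a b)   [square of a] = x*z^4 - y*z^3 - 3*x*z^2 + 2*y*z + x
trace(a b a b a^2 b a^-1 b) = trace(b a b a b a^2 b) * trace(a) - trace(b a b a b a^2 b a)   [inverse elimination on a] = x^2*y*z^3 - x^3*z^2 - x*y^2*z^2 - x*z^4 - x^2*y*z + y*z^3 + x^3 + x*y^2 + 4*x*z^2 - 2*y*z - 3*x
next, trace(a b a^2 b a^-1 b^-1 a b) = trace(a b a b a^2 b a^-1) * trace(b) - trace(a b a b a^2 b a^-1 b)   [inverse elimination on b] = -x^2*y*z^3 + x^3*z^2 + 2*x*y^2*z^2 + x*z^4 - y^3*z - y*z^3 - x^3 - x*y^2 - 4*x*z^2 + 3*y*z + 3*x
trace(a b^-1 a b a^2 b a^-1 b^-1) = trace(a b a^2 b a^-1 b^-1 a) * trace(b) - trace(a b a^2 b a^-1 b^-1 a b)   [inverse elimination on b] = -x^3*y^2*z^2 + x^4*y*z + 2*x^2*y^3*z + 2*x^2*y*z^3 - x^3*y^2 - x^3*z^2 - x*y^4 - 3*x*y^2*z^2 - x*z^4 - 3*x^2*y*z + y^3*z + y*z^3 + x^3 + 4*x*y^2 + 4*x*z^2 - 4*y*z - 3*x
next, trace(b^-2 a b^-1 a b a^2 b a^-1) = trace(a b^-1 a b a^2 b a^-1 b^-1) * trace(b) - trace(a b^-1 a b a^2 b a^-1)   [inverse elimination on b] = -x^3*y^3*z^2 + x^4*y^2*z + 2*x^2*y^4*z + 2*x^2*y^2*z^3 - x^3*y^3 - x^3*y*z^2 - x*y^5 - 3*x*y^3*z^2 - x*y*z^4 - 3*x^2*y^2*z + y^4*z + y^2*z^3 + x^3*y + 4*x*y^3 + 4*x*y*z^2 - x^2*z - 4*y^2*z - 2*x*y + z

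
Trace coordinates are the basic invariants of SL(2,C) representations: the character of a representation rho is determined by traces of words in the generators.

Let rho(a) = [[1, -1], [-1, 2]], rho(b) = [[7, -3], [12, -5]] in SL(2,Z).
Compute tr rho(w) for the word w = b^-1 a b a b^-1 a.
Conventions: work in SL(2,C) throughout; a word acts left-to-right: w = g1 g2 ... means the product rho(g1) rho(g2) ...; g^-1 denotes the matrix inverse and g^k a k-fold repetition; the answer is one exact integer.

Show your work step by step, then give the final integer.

rho(b^-1) = [[-5, 3], [-12, 7]]
... * rho(a) = [[1, -1], [-1, 2]]  ->  [[-8, 11], [-19, 26]]
... * rho(b) = [[7, -3], [12, -5]]  ->  [[76, -31], [179, -73]]
... * rho(a) = [[1, -1], [-1, 2]]  ->  [[107, -138], [252, -325]]
... * rho(b^-1) = [[-5, 3], [-12, 7]]  ->  [[1121, -645], [2640, -1519]]
... * rho(a) = [[1, -1], [-1, 2]]  ->  [[1766, -2411], [4159, -5678]]
tr = 1766 + -5678 = -3912

-3912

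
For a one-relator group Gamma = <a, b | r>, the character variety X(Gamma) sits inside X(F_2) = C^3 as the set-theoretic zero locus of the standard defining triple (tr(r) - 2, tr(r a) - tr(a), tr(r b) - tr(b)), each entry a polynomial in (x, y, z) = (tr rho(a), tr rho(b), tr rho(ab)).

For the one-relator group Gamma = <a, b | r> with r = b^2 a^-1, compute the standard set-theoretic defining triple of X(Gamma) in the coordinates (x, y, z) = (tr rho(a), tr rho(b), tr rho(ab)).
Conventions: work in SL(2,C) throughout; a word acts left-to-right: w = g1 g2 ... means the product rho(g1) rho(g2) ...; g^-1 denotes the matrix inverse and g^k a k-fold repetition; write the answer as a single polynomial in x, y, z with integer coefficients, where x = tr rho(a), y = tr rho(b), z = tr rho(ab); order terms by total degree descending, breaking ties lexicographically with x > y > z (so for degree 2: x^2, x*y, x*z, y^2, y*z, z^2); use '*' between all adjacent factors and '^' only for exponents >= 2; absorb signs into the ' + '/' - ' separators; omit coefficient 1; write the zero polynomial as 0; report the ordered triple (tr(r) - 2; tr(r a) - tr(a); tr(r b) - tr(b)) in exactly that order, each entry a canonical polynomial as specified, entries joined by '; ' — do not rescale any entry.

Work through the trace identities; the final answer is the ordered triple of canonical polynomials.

x*y^2 - y*z - x - 2; y^2 - x - 2; x*y^3 - y^2*z - 2*x*y - y + z

tr(b^2) = tr(b) * tr(b) - tr(1) = y^2 - 2
reduce: tr(b^2 a) = tr(b) * tr(a b) - tr(a) = y*z - x
tr(b^2 a^-1) = tr(b^2) * tr(a) - tr(b^2 a) = x*y^2 - y*z - x
tr(b^3) = tr(b) * tr(b^2) - tr(b) = y^3 - 3*y
tr(b^3 a) = tr(b) * tr(b a b) - tr(b a) = y^2*z - x*y - z
tr(b^2 a^-1 b) = tr(b^3) * tr(a) - tr(b^3 a) = x*y^3 - y^2*z - 2*x*y + z
assemble the triple (tr(r) - 2; tr(r a) - x; tr(r b) - y)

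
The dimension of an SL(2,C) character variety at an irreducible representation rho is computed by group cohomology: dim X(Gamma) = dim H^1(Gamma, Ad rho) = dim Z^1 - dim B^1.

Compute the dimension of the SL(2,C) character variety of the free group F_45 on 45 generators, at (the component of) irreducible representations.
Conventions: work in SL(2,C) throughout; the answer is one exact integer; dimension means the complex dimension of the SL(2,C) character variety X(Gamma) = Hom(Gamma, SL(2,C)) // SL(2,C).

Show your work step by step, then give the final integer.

132

Here Gamma is free of rank 45 — no relator constrains a cocycle.
A cocycle picks one sl_2 vector per generator freely, giving dim Z^1 = 3*45 = 135.
dim B^1 = 3: the coboundary map is injective because an irreducible image has centralizer 0 in sl_2.
dim H^1 = 135 - 3 = 132, which is dim X.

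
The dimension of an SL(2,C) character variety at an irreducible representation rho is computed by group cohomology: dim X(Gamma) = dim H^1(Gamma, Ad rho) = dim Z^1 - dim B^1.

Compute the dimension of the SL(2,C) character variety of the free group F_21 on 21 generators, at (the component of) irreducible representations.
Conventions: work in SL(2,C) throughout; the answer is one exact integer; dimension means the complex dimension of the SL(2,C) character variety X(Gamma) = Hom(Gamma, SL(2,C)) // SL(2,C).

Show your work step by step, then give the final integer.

The free group F_21: 21 generators, no relators.
So Z^1 = (sl_2)^21 in full: dim Z^1 = 63.
dim B^1 = 3: the coboundary map is injective because an irreducible image has centralizer 0 in sl_2.
Therefore dim X = 63 - 3 = 60.

60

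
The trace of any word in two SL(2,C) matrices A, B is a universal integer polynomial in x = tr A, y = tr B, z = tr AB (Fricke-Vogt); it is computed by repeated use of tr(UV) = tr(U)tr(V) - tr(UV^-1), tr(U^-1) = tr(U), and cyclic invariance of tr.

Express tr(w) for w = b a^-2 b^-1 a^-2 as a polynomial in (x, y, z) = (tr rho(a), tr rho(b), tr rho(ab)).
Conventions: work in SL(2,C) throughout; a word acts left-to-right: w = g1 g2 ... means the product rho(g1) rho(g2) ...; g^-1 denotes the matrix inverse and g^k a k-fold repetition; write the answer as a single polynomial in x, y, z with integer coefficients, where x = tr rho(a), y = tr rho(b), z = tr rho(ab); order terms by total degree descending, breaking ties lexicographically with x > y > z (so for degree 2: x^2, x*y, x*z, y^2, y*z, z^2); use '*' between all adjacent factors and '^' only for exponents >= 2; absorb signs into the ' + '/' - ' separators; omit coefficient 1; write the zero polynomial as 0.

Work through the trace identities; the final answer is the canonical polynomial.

x^3*y*z - x^2*y^2 - x^2*z^2 + 2

trace(a^-1) = trace(a) = x
reduce: trace(a^-2) = trace(a^-1)*trace(a) - trace(1)   [inverse elimination on a] = x^2 - 2
trace(a b a) = trace(a)*trace(b a) - trace(b)   [square of a] = x*z - y
trace(a b a b) = trace(b a)*trace(b a) - trace(1)   [split at a repeated b] = z^2 - 2
so trace(b^-1 a b a) = trace(a b a)*trace(b) - trace(a b a b)   [inverse elimination on b] = x*y*z - y^2 - z^2 + 2
trace(a^-1 b^-1 a b) = trace(b^-1 a b)*trace(a) - trace(b^-1 a b a)   [inverse elimination on a] = -x*y*z + x^2 + y^2 + z^2 - 2
trace(b a^-2 b^-1 a) = trace(a^-1 b^-1 a b)*trace(a) - trace(a^-1 b^-1 a b a)   [inverse elimination on a] = -x^2*y*z + x^3 + x*y^2 + x*z^2 - 3*x
reduce: trace(a^-1 b a^-2 b^-1) = trace(b a^-2 b^-1)*trace(a) - trace(b a^-2 b^-1 a)   [inverse elimination on a] = x^2*y*z - x*y^2 - x*z^2 + x
trace(b a^-2 b^-1 a^-2) = trace(a^-1 b a^-2 b^-1)*trace(a) - trace(a^-1 b a^-2 b^-1 a)   [inverse elimination on a] = x^3*y*z - x^2*y^2 - x^2*z^2 + 2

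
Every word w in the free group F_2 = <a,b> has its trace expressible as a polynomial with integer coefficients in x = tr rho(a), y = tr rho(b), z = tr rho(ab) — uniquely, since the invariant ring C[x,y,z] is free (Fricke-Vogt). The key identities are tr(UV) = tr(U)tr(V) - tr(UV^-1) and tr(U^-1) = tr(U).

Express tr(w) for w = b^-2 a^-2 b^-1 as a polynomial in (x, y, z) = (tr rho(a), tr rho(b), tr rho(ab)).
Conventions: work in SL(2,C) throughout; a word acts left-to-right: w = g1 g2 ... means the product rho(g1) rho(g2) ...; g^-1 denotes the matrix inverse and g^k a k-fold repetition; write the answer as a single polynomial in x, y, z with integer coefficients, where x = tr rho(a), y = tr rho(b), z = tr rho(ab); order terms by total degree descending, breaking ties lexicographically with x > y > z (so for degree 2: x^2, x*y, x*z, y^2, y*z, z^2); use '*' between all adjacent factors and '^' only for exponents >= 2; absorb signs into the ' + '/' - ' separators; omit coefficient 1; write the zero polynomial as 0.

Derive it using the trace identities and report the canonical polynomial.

trace(b^-1) = trace(b) = y
and trace(b^-2) = trace(b^-1)*trace(b) - trace(1) = y^2 - 2
and trace(b^-1 a) = trace(a)*trace(b) - trace(a b) = x*y - z
trace(b^-2 a) = trace(b^-1 a)*trace(b) - trace(b^-1 a b) = x*y^2 - y*z - x
trace(b^-2 a^-1) = trace(b^-2)*trace(a) - trace(b^-2 a) = y*z - x
and trace(b^-1 a^-2 b^-1) = trace(b^-2 a^-1)*trace(a) - trace(b^-2) = x*y*z - x^2 - y^2 + 2
trace(b^-1 a^-2) = trace(a^-1 b^-1)*trace(a) - trace(a^-1 b^-1 a) = x*z - y
next, trace(b^-2 a^-2 b^-1) = trace(b^-1 a^-2 b^-1)*trace(b) - trace(b^-1 a^-2) = x*y^2*z - x^2*y - y^3 - x*z + 3*y

x*y^2*z - x^2*y - y^3 - x*z + 3*y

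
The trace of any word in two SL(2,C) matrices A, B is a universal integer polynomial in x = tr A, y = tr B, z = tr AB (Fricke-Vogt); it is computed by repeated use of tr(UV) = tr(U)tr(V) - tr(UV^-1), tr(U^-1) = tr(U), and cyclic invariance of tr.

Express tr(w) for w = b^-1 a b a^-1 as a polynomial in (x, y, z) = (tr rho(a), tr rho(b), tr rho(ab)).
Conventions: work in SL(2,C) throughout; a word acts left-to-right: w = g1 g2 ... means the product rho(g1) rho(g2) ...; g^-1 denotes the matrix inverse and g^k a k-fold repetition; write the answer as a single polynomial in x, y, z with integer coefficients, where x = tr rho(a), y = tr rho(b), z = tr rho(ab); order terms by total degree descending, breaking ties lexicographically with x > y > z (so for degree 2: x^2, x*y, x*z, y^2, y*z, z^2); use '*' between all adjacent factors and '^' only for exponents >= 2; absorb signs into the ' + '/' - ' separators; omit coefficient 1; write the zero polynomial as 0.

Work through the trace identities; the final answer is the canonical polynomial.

-x*y*z + x^2 + y^2 + z^2 - 2

so trace(b a b) = trace(b) * trace(a b) - trace(a)  (reduce the b square) = y*z - x
trace(b a b a) = trace(a b) * trace(a b) - trace(1)  (split on a) = z^2 - 2
reduce: trace(a b a^-1 b) = trace(b a b) * trace(a) - trace(b a b a)  (eliminate a^-1) = x*y*z - x^2 - z^2 + 2
reduce: trace(b^-1 a b a^-1) = trace(a b a^-1) * trace(b) - trace(a b a^-1 b)  (eliminate b^-1) = -x*y*z + x^2 + y^2 + z^2 - 2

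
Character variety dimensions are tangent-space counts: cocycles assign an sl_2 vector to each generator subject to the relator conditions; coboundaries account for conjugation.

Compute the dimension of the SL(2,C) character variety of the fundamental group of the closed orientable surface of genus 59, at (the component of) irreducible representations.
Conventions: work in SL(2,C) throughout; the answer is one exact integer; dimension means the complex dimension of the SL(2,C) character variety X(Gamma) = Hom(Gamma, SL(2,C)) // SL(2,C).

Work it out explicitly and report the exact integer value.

The genus-59 surface group: 2g = 118 generators, one relator prod [a_i, b_i].
Unconstrained cocycle data is one sl_2 vector per generator (354 dimensions), cut by the relator condition d_2(z) = 0.
H^2 = coker(d_2) is dual to H^0 = 0 at irreducible rho (Poincare duality), so d_2 is onto: dim Z^1 = 351.
As always at irreducible rho, dim B^1 = 3.
dim X = dim H^1 = 351 - 3 = 348.

348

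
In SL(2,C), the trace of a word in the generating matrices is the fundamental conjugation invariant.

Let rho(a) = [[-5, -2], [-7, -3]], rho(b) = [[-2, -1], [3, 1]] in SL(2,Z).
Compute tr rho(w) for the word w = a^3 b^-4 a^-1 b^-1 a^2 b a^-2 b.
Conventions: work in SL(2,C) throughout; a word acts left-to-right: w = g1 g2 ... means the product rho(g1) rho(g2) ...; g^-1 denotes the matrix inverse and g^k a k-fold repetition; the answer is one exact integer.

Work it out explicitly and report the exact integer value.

15252929

rho(a) = [[-5, -2], [-7, -3]]
... * rho(a) = [[-5, -2], [-7, -3]]  ->  [[39, 16], [56, 23]]
... * rho(a) = [[-5, -2], [-7, -3]]  ->  [[-307, -126], [-441, -181]]
... * rho(b^-1) = [[1, 1], [-3, -2]]  ->  [[71, -55], [102, -79]]
... * rho(b^-1) = [[1, 1], [-3, -2]]  ->  [[236, 181], [339, 260]]
... * rho(b^-1) = [[1, 1], [-3, -2]]  ->  [[-307, -126], [-441, -181]]
... * rho(b^-1) = [[1, 1], [-3, -2]]  ->  [[71, -55], [102, -79]]
... * rho(a^-1) = [[-3, 2], [7, -5]]  ->  [[-598, 417], [-859, 599]]
... * rho(b^-1) = [[1, 1], [-3, -2]]  ->  [[-1849, -1432], [-2656, -2057]]
... * rho(a) = [[-5, -2], [-7, -3]]  ->  [[19269, 7994], [27679, 11483]]
... * rho(a) = [[-5, -2], [-7, -3]]  ->  [[-152303, -62520], [-218776, -89807]]
... * rho(b) = [[-2, -1], [3, 1]]  ->  [[117046, 89783], [168131, 128969]]
... * rho(a^-1) = [[-3, 2], [7, -5]]  ->  [[277343, -214823], [398390, -308583]]
... * rho(a^-1) = [[-3, 2], [7, -5]]  ->  [[-2335790, 1628801], [-3355251, 2339695]]
... * rho(b) = [[-2, -1], [3, 1]]  ->  [[9557983, 3964591], [13729587, 5694946]]
tr = 9557983 + 5694946 = 15252929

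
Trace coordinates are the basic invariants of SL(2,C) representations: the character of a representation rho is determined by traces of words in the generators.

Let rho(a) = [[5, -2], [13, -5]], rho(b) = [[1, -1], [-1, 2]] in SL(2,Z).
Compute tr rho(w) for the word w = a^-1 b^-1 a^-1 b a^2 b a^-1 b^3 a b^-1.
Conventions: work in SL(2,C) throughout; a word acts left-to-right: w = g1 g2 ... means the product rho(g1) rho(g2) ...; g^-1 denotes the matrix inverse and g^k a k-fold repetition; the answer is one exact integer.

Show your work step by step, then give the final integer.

1602819

rho(a^-1) = [[-5, 2], [-13, 5]]
... * rho(b^-1) = [[2, 1], [1, 1]]  ->  [[-8, -3], [-21, -8]]
... * rho(a^-1) = [[-5, 2], [-13, 5]]  ->  [[79, -31], [209, -82]]
... * rho(b) = [[1, -1], [-1, 2]]  ->  [[110, -141], [291, -373]]
... * rho(a) = [[5, -2], [13, -5]]  ->  [[-1283, 485], [-3394, 1283]]
... * rho(a) = [[5, -2], [13, -5]]  ->  [[-110, 141], [-291, 373]]
... * rho(b) = [[1, -1], [-1, 2]]  ->  [[-251, 392], [-664, 1037]]
... * rho(a^-1) = [[-5, 2], [-13, 5]]  ->  [[-3841, 1458], [-10161, 3857]]
... * rho(b) = [[1, -1], [-1, 2]]  ->  [[-5299, 6757], [-14018, 17875]]
... * rho(b) = [[1, -1], [-1, 2]]  ->  [[-12056, 18813], [-31893, 49768]]
... * rho(b) = [[1, -1], [-1, 2]]  ->  [[-30869, 49682], [-81661, 131429]]
... * rho(a) = [[5, -2], [13, -5]]  ->  [[491521, -186672], [1300272, -493823]]
... * rho(b^-1) = [[2, 1], [1, 1]]  ->  [[796370, 304849], [2106721, 806449]]
tr = 796370 + 806449 = 1602819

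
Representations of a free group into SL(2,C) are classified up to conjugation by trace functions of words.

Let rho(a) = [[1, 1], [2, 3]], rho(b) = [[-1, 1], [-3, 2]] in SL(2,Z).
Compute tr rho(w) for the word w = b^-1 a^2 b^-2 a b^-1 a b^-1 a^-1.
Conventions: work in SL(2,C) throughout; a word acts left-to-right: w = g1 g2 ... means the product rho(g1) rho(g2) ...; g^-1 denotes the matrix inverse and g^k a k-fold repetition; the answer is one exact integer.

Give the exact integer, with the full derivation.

56

rho(b^-1) = [[2, -1], [3, -1]]
... * rho(a) = [[1, 1], [2, 3]]  ->  [[0, -1], [1, 0]]
... * rho(a) = [[1, 1], [2, 3]]  ->  [[-2, -3], [1, 1]]
... * rho(b^-1) = [[2, -1], [3, -1]]  ->  [[-13, 5], [5, -2]]
... * rho(b^-1) = [[2, -1], [3, -1]]  ->  [[-11, 8], [4, -3]]
... * rho(a) = [[1, 1], [2, 3]]  ->  [[5, 13], [-2, -5]]
... * rho(b^-1) = [[2, -1], [3, -1]]  ->  [[49, -18], [-19, 7]]
... * rho(a) = [[1, 1], [2, 3]]  ->  [[13, -5], [-5, 2]]
... * rho(b^-1) = [[2, -1], [3, -1]]  ->  [[11, -8], [-4, 3]]
... * rho(a^-1) = [[3, -1], [-2, 1]]  ->  [[49, -19], [-18, 7]]
tr = 49 + 7 = 56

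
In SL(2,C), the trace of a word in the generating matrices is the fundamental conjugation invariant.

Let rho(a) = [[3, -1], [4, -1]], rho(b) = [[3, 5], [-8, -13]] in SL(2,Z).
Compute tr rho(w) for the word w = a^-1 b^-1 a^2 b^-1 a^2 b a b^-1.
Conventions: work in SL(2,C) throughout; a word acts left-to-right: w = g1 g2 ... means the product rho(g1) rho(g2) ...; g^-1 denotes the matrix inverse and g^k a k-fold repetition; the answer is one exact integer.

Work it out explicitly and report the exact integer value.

46813298

rho(a^-1) = [[-1, 1], [-4, 3]]
... * rho(b^-1) = [[-13, -5], [8, 3]]  ->  [[21, 8], [76, 29]]
... * rho(a) = [[3, -1], [4, -1]]  ->  [[95, -29], [344, -105]]
... * rho(a) = [[3, -1], [4, -1]]  ->  [[169, -66], [612, -239]]
... * rho(b^-1) = [[-13, -5], [8, 3]]  ->  [[-2725, -1043], [-9868, -3777]]
... * rho(a) = [[3, -1], [4, -1]]  ->  [[-12347, 3768], [-44712, 13645]]
... * rho(a) = [[3, -1], [4, -1]]  ->  [[-21969, 8579], [-79556, 31067]]
... * rho(b) = [[3, 5], [-8, -13]]  ->  [[-134539, -221372], [-487204, -801651]]
... * rho(a) = [[3, -1], [4, -1]]  ->  [[-1289105, 355911], [-4668216, 1288855]]
... * rho(b^-1) = [[-13, -5], [8, 3]]  ->  [[19605653, 7513258], [70997648, 27207645]]
tr = 19605653 + 27207645 = 46813298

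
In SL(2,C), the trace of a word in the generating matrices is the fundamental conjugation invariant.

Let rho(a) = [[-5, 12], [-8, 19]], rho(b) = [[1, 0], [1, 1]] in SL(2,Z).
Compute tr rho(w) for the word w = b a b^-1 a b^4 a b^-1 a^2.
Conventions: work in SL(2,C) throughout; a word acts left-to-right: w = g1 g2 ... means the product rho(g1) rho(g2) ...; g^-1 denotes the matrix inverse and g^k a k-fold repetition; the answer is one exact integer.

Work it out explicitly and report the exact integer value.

83714

rho(b) = [[1, 0], [1, 1]]
... * rho(a) = [[-5, 12], [-8, 19]]  ->  [[-5, 12], [-13, 31]]
... * rho(b^-1) = [[1, 0], [-1, 1]]  ->  [[-17, 12], [-44, 31]]
... * rho(a) = [[-5, 12], [-8, 19]]  ->  [[-11, 24], [-28, 61]]
... * rho(b) = [[1, 0], [1, 1]]  ->  [[13, 24], [33, 61]]
... * rho(b) = [[1, 0], [1, 1]]  ->  [[37, 24], [94, 61]]
... * rho(b) = [[1, 0], [1, 1]]  ->  [[61, 24], [155, 61]]
... * rho(b) = [[1, 0], [1, 1]]  ->  [[85, 24], [216, 61]]
... * rho(a) = [[-5, 12], [-8, 19]]  ->  [[-617, 1476], [-1568, 3751]]
... * rho(b^-1) = [[1, 0], [-1, 1]]  ->  [[-2093, 1476], [-5319, 3751]]
... * rho(a) = [[-5, 12], [-8, 19]]  ->  [[-1343, 2928], [-3413, 7441]]
... * rho(a) = [[-5, 12], [-8, 19]]  ->  [[-16709, 39516], [-42463, 100423]]
tr = -16709 + 100423 = 83714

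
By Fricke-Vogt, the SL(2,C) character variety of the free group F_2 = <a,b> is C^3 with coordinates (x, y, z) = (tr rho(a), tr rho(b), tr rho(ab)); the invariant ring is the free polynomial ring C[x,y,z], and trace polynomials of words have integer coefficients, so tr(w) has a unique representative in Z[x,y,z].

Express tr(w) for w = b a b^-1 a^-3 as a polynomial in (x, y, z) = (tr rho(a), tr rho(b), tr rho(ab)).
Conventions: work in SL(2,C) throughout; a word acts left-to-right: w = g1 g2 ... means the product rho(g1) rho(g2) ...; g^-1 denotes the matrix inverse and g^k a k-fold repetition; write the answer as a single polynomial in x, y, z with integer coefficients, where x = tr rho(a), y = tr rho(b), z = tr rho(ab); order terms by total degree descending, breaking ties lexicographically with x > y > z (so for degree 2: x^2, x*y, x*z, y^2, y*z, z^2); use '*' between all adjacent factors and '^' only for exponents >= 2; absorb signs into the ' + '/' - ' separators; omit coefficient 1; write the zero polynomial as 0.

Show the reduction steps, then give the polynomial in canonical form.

-x^3*y*z + x^4 + x^2*y^2 + x^2*z^2 + x*y*z - 4*x^2 - y^2 - z^2 + 2

apply: trace(b a^-1) = trace(b) trace(a) - trace(b a) = x*y - z
trace(a^-2 b) = trace(b a^-1) trace(a) - trace(b) = x^2*y - x*z - y
apply: trace(b a b) = trace(b) trace(a b) - trace(a) = y*z - x
use: trace(b a b a) = trace(b a) trace(b a) - trace(1) = z^2 - 2
use: trace(b a b a^-1) = trace(b a b) trace(a) - trace(b a b a) = x*y*z - x^2 - z^2 + 2
trace(a^-2 b a b) = trace(b a b a^-1) trace(a) - trace(b a b) = x^2*y*z - x^3 - x*z^2 - y*z + 3*x
apply: trace(a^-3 b a b) = trace(a^-2 b a b) trace(a) - trace(a^-2 b a b a) = x^3*y*z - x^4 - x^2*z^2 - 2*x*y*z + 4*x^2 + z^2 - 2
trace(b a b^-1 a^-3) = trace(a^-3 b a) trace(b) - trace(a^-3 b a b) = -x^3*y*z + x^4 + x^2*y^2 + x^2*z^2 + x*y*z - 4*x^2 - y^2 - z^2 + 2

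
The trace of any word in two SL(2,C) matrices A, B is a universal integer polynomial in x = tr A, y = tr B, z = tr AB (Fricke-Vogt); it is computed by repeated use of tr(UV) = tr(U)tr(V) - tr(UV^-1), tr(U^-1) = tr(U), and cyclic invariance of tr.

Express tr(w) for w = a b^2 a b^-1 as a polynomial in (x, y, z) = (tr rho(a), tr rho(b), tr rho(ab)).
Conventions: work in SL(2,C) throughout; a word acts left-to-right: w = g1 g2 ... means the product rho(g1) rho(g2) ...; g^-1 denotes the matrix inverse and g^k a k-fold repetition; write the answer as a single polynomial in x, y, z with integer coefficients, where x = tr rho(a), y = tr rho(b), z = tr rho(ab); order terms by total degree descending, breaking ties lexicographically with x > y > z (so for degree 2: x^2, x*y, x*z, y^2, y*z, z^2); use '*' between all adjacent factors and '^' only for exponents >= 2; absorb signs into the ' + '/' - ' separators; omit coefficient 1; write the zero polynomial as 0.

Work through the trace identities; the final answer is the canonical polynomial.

x*y^2*z - x^2*y - y^3 - y*z^2 + x*z + 3*y

tr(a^2 b) = tr(a)*tr(b a) - tr(b) = x*z - y
use: tr(a^2) = tr(a)*tr(a) - tr(1) = x^2 - 2
use: tr(a b^2 a) = tr(b)*tr(a^2 b) - tr(a^2) = x*y*z - x^2 - y^2 + 2
use: tr(a b a b) = tr(b a)*tr(b a) - tr(1)   [split at repeated b] = z^2 - 2
tr(a b^2 a b) = tr(b)*tr(a b a b) - tr(a b a) = y*z^2 - x*z - y
use: tr(a b^2 a b^-1) = tr(a b^2 a)*tr(b) - tr(a b^2 a b) = x*y^2*z - x^2*y - y^3 - y*z^2 + x*z + 3*y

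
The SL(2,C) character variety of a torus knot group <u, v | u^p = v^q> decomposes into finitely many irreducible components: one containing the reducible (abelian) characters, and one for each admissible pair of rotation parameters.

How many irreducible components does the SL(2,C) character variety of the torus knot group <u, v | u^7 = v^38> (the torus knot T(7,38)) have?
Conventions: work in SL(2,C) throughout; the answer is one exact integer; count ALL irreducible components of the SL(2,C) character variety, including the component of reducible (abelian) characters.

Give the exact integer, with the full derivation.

112

Gamma = < u, v | u^7 = v^38 > (torus knot T(7,38)); the central element u^7 = v^38 acts as +I or -I in any irreducible SL(2,C) representation.
So on each irreducible component the traces are pinned: tr(u) = 2*cos(pi*alpha/7) with 1 <= alpha <= 6, tr(v) = 2*cos(pi*beta/38) with 1 <= beta <= 37.
Consistency of u^7 = (-1)^alpha I with v^38 = (-1)^beta I forces alpha = beta (mod 2).
count pairs: odd alpha (3 choices) x odd beta (19), plus even alpha (3) x even beta (18): 3*19 + 3*18 = 111.
Total: 111 irreducible-character components + 1 reducible (abelian) component = 112.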